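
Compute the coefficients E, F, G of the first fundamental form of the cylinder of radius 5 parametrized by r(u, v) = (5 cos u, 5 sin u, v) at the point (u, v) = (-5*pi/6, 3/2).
E = 25;  F = 0;  G = 1

Partials: r_u = (-5*sin(u), 5*cos(u), 0), r_v = (0, 0, 1). As functions of (u, v):
  E = r_u · r_u = 25,
  F = r_u · r_v = 0,
  G = r_v · r_v = 1.
Evaluating at (u, v) = (-5*pi/6, 3/2): E = 25, F = 0, G = 1.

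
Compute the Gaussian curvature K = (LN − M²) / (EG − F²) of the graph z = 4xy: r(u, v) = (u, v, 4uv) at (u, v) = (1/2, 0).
K = -16/25

Coefficients of the first fundamental form: E = 16*v^2 + 1, F = 16*u*v, G = 16*u^2 + 1.
Coefficients of the second fundamental form: L = 0, M = 4/sqrt(16*u^2 + 16*v^2 + 1), N = 0.
Assemble K = (LN − M²)/(EG − F²) = -16/(256*u^4 + 512*u^2*v^2 + 32*u^2 + 256*v^4 + 32*v^2 + 1). At (u, v) = (1/2, 0): K = -16/25.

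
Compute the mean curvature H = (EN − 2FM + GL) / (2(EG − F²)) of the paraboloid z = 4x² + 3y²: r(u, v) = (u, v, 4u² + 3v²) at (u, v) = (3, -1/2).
H = 1771*sqrt(586)/343396

With E = 64*u^2 + 1, F = 48*u*v, G = 36*v^2 + 1, L = 8/sqrt(64*u^2 + 36*v^2 + 1), M = 0, N = 6/sqrt(64*u^2 + 36*v^2 + 1), assemble
  H = (EN − 2FM + GL) / (2(EG − F²)) = (192*u^2 + 144*v^2 + 7)/(64*u^2 + 36*v^2 + 1)^(3/2).
At (u, v) = (3, -1/2): H = 1771*sqrt(586)/343396.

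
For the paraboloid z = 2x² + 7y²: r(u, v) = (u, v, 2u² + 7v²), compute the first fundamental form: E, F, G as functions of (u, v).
E = 16*u^2 + 1;  F = 56*u*v;  G = 196*v^2 + 1

Compute partials: r_u = (1, 0, 4*u), r_v = (0, 1, 14*v). Then
  E = r_u · r_u = 16*u^2 + 1,
  F = r_u · r_v = 56*u*v,
  G = r_v · r_v = 196*v^2 + 1.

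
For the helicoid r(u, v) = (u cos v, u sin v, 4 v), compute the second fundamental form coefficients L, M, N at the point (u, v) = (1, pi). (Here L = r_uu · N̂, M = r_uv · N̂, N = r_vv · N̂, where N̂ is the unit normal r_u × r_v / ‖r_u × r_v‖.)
L = 0;  M = -4*sqrt(17)/17;  N = 0

Compute the unit normal N̂(u, v) = (4*sin(v)/sqrt(u^2 + 16), -4*cos(v)/sqrt(u^2 + 16), u/sqrt(u^2 + 16)), and the second partials r_uu, r_uv, r_vv. Take dot products:
  L(u, v) = r_uu · N̂ = 0,
  M(u, v) = r_uv · N̂ = -4/sqrt(u^2 + 16),
  N(u, v) = r_vv · N̂ = 0.
Evaluating at (u, v) = (1, pi):
  L = 0, M = -4*sqrt(17)/17, N = 0.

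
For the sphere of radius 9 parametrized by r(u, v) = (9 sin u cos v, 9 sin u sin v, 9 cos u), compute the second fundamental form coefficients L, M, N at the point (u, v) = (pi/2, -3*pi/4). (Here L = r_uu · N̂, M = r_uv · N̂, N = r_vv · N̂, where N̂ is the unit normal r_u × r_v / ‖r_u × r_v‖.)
L = -9;  M = 0;  N = -9

Compute the unit normal N̂(u, v) = (sin(u)^2*cos(v)/Abs(sin(u)), sin(u)^2*sin(v)/Abs(sin(u)), sin(2*u)/(2*Abs(sin(u)))), and the second partials r_uu, r_uv, r_vv. Take dot products:
  L(u, v) = r_uu · N̂ = -9*sin(u)/Abs(sin(u)),
  M(u, v) = r_uv · N̂ = 0,
  N(u, v) = r_vv · N̂ = -9*sin(u)^3/Abs(sin(u)).
Evaluating at (u, v) = (pi/2, -3*pi/4):
  L = -9, M = 0, N = -9.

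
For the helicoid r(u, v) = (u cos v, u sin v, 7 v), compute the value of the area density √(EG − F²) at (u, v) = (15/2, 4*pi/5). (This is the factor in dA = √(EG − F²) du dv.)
√(EG − F²)|_{(15/2, 4*pi/5)} = sqrt(421)/2

E = 1, F = 0, G = u^2 + 49, so EG − F² = u^2 + 49. Taking the positive square root: √(EG − F²) = sqrt(u^2 + 49). At (u, v) = (15/2, 4*pi/5): sqrt(421)/2.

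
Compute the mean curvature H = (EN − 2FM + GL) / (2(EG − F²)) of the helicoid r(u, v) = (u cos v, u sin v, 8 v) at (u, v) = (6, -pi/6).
H = 0

With E = 1, F = 0, G = u^2 + 64, L = 0, M = -8/sqrt(u^2 + 64), N = 0, assemble
  H = (EN − 2FM + GL) / (2(EG − F²)) = 0.
At (u, v) = (6, -pi/6): H = 0.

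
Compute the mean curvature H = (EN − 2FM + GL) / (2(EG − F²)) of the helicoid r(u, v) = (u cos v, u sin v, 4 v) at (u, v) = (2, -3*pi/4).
H = 0

With E = 1, F = 0, G = u^2 + 16, L = 0, M = -4/sqrt(u^2 + 16), N = 0, assemble
  H = (EN − 2FM + GL) / (2(EG − F²)) = 0.
At (u, v) = (2, -3*pi/4): H = 0.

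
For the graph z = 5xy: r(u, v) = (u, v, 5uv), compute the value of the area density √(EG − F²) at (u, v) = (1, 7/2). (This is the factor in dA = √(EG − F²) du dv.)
√(EG − F²)|_{(1, 7/2)} = sqrt(1329)/2

E = 25*v^2 + 1, F = 25*u*v, G = 25*u^2 + 1, so EG − F² = 25*u^2 + 25*v^2 + 1. Taking the positive square root: √(EG − F²) = sqrt(25*u^2 + 25*v^2 + 1). At (u, v) = (1, 7/2): sqrt(1329)/2.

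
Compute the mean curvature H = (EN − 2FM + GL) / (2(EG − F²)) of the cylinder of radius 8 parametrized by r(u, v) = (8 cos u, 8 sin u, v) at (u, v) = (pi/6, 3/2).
H = -1/16

With E = 64, F = 0, G = 1, L = -8, M = 0, N = 0, assemble
  H = (EN − 2FM + GL) / (2(EG − F²)) = -1/16.
At (u, v) = (pi/6, 3/2): H = -1/16.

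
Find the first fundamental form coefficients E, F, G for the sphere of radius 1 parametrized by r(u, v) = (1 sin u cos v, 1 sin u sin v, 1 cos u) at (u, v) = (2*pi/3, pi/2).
E = 1;  F = 0;  G = 3/4

Partials: r_u = (cos(u)*cos(v), sin(v)*cos(u), -sin(u)), r_v = (-sin(u)*sin(v), sin(u)*cos(v), 0). As functions of (u, v):
  E = r_u · r_u = 1,
  F = r_u · r_v = 0,
  G = r_v · r_v = sin(u)^2.
Evaluating at (u, v) = (2*pi/3, pi/2): E = 1, F = 0, G = 3/4.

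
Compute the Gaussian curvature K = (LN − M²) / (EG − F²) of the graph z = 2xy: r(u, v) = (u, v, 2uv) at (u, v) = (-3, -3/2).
K = -1/529

Coefficients of the first fundamental form: E = 4*v^2 + 1, F = 4*u*v, G = 4*u^2 + 1.
Coefficients of the second fundamental form: L = 0, M = 2/sqrt(4*u^2 + 4*v^2 + 1), N = 0.
Assemble K = (LN − M²)/(EG − F²) = -4/(16*u^4 + 32*u^2*v^2 + 8*u^2 + 16*v^4 + 8*v^2 + 1). At (u, v) = (-3, -3/2): K = -1/529.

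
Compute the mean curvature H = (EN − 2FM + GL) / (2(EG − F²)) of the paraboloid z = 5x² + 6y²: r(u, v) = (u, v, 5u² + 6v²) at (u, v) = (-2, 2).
H = 5291*sqrt(977)/954529

With E = 100*u^2 + 1, F = 120*u*v, G = 144*v^2 + 1, L = 10/sqrt(100*u^2 + 144*v^2 + 1), M = 0, N = 12/sqrt(100*u^2 + 144*v^2 + 1), assemble
  H = (EN − 2FM + GL) / (2(EG − F²)) = (600*u^2 + 720*v^2 + 11)/(100*u^2 + 144*v^2 + 1)^(3/2).
At (u, v) = (-2, 2): H = 5291*sqrt(977)/954529.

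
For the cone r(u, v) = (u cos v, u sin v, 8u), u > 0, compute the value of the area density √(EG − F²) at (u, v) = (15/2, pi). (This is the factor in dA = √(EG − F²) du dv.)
√(EG − F²)|_{(15/2, pi)} = 15*sqrt(65)/2

E = 65, F = 0, G = u^2, so EG − F² = 65*u^2. Taking the positive square root: √(EG − F²) = sqrt(65)*Abs(u). At (u, v) = (15/2, pi): 15*sqrt(65)/2.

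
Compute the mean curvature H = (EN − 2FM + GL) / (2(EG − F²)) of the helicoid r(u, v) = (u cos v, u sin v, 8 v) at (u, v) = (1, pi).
H = 0

With E = 1, F = 0, G = u^2 + 64, L = 0, M = -8/sqrt(u^2 + 64), N = 0, assemble
  H = (EN − 2FM + GL) / (2(EG − F²)) = 0.
At (u, v) = (1, pi): H = 0.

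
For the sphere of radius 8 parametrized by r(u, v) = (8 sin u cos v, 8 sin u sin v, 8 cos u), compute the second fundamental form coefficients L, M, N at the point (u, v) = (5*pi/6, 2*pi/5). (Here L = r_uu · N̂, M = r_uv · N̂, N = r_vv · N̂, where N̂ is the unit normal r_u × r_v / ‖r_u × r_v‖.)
L = -8;  M = 0;  N = -2

Compute the unit normal N̂(u, v) = (sin(u)^2*cos(v)/Abs(sin(u)), sin(u)^2*sin(v)/Abs(sin(u)), sin(2*u)/(2*Abs(sin(u)))), and the second partials r_uu, r_uv, r_vv. Take dot products:
  L(u, v) = r_uu · N̂ = -8*sin(u)/Abs(sin(u)),
  M(u, v) = r_uv · N̂ = 0,
  N(u, v) = r_vv · N̂ = -8*sin(u)^3/Abs(sin(u)).
Evaluating at (u, v) = (5*pi/6, 2*pi/5):
  L = -8, M = 0, N = -2.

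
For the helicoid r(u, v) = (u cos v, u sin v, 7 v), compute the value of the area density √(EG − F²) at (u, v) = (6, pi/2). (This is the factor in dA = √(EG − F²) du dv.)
√(EG − F²)|_{(6, pi/2)} = sqrt(85)

E = 1, F = 0, G = u^2 + 49, so EG − F² = u^2 + 49. Taking the positive square root: √(EG − F²) = sqrt(u^2 + 49). At (u, v) = (6, pi/2): sqrt(85).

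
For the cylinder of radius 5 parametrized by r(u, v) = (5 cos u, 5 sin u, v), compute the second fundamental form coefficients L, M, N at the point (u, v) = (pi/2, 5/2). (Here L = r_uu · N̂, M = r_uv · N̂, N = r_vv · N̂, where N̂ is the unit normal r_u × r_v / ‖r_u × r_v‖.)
L = -5;  M = 0;  N = 0

Compute the unit normal N̂(u, v) = (cos(u), sin(u), 0), and the second partials r_uu, r_uv, r_vv. Take dot products:
  L(u, v) = r_uu · N̂ = -5,
  M(u, v) = r_uv · N̂ = 0,
  N(u, v) = r_vv · N̂ = 0.
Evaluating at (u, v) = (pi/2, 5/2):
  L = -5, M = 0, N = 0.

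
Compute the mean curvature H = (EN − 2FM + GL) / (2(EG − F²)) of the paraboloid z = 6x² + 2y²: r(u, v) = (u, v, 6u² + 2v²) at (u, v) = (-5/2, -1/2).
H = 1832*sqrt(905)/819025

With E = 144*u^2 + 1, F = 48*u*v, G = 16*v^2 + 1, L = 12/sqrt(144*u^2 + 16*v^2 + 1), M = 0, N = 4/sqrt(144*u^2 + 16*v^2 + 1), assemble
  H = (EN − 2FM + GL) / (2(EG − F²)) = 8*(36*u^2 + 12*v^2 + 1)/(144*u^2 + 16*v^2 + 1)^(3/2).
At (u, v) = (-5/2, -1/2): H = 1832*sqrt(905)/819025.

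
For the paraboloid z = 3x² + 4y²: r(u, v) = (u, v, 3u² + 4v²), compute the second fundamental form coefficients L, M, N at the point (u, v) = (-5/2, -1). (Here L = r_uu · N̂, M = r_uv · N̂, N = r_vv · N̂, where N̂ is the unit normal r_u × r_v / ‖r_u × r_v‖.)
L = 3*sqrt(290)/145;  M = 0;  N = 4*sqrt(290)/145

Compute the unit normal N̂(u, v) = (-6*u/sqrt(36*u^2 + 64*v^2 + 1), -8*v/sqrt(36*u^2 + 64*v^2 + 1), 1/sqrt(36*u^2 + 64*v^2 + 1)), and the second partials r_uu, r_uv, r_vv. Take dot products:
  L(u, v) = r_uu · N̂ = 6/sqrt(36*u^2 + 64*v^2 + 1),
  M(u, v) = r_uv · N̂ = 0,
  N(u, v) = r_vv · N̂ = 8/sqrt(36*u^2 + 64*v^2 + 1).
Evaluating at (u, v) = (-5/2, -1):
  L = 3*sqrt(290)/145, M = 0, N = 4*sqrt(290)/145.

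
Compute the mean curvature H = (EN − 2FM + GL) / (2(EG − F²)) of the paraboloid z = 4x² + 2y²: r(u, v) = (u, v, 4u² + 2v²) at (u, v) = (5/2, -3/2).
H = 50*sqrt(437)/10051

With E = 64*u^2 + 1, F = 32*u*v, G = 16*v^2 + 1, L = 8/sqrt(64*u^2 + 16*v^2 + 1), M = 0, N = 4/sqrt(64*u^2 + 16*v^2 + 1), assemble
  H = (EN − 2FM + GL) / (2(EG − F²)) = 2*(64*u^2 + 32*v^2 + 3)/(64*u^2 + 16*v^2 + 1)^(3/2).
At (u, v) = (5/2, -3/2): H = 50*sqrt(437)/10051.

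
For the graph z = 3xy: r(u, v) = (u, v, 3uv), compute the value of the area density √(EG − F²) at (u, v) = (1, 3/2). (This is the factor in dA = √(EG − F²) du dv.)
√(EG − F²)|_{(1, 3/2)} = 11/2

E = 9*v^2 + 1, F = 9*u*v, G = 9*u^2 + 1, so EG − F² = 9*u^2 + 9*v^2 + 1. Taking the positive square root: √(EG − F²) = sqrt(9*u^2 + 9*v^2 + 1). At (u, v) = (1, 3/2): 11/2.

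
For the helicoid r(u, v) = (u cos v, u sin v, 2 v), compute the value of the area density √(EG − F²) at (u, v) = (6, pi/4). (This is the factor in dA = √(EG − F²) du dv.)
√(EG − F²)|_{(6, pi/4)} = 2*sqrt(10)

E = 1, F = 0, G = u^2 + 4, so EG − F² = u^2 + 4. Taking the positive square root: √(EG − F²) = sqrt(u^2 + 4). At (u, v) = (6, pi/4): 2*sqrt(10).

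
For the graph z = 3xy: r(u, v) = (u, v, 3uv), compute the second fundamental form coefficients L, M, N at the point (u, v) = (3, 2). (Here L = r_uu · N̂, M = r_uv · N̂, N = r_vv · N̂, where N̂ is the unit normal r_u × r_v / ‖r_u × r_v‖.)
L = 0;  M = 3*sqrt(118)/118;  N = 0

Compute the unit normal N̂(u, v) = (-3*v/sqrt(9*u^2 + 9*v^2 + 1), -3*u/sqrt(9*u^2 + 9*v^2 + 1), 1/sqrt(9*u^2 + 9*v^2 + 1)), and the second partials r_uu, r_uv, r_vv. Take dot products:
  L(u, v) = r_uu · N̂ = 0,
  M(u, v) = r_uv · N̂ = 3/sqrt(9*u^2 + 9*v^2 + 1),
  N(u, v) = r_vv · N̂ = 0.
Evaluating at (u, v) = (3, 2):
  L = 0, M = 3*sqrt(118)/118, N = 0.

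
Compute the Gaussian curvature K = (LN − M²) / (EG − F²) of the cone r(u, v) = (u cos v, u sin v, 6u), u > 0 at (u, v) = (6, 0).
K = 0

Coefficients of the first fundamental form: E = 37, F = 0, G = u^2.
Coefficients of the second fundamental form: L = 0, M = 0, N = 6*sqrt(37)*u^2/(37*Abs(u)).
Assemble K = (LN − M²)/(EG − F²) = 0. At (u, v) = (6, 0): K = 0.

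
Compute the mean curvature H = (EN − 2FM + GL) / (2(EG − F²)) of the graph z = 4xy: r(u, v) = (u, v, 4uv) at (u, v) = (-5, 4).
H = 1280*sqrt(73)/143883

With E = 16*v^2 + 1, F = 16*u*v, G = 16*u^2 + 1, L = 0, M = 4/sqrt(16*u^2 + 16*v^2 + 1), N = 0, assemble
  H = (EN − 2FM + GL) / (2(EG − F²)) = -64*u*v/(16*u^2 + 16*v^2 + 1)^(3/2).
At (u, v) = (-5, 4): H = 1280*sqrt(73)/143883.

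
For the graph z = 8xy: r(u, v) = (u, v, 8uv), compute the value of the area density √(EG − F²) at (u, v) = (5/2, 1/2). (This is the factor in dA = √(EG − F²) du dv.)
√(EG − F²)|_{(5/2, 1/2)} = sqrt(417)

E = 64*v^2 + 1, F = 64*u*v, G = 64*u^2 + 1, so EG − F² = 64*u^2 + 64*v^2 + 1. Taking the positive square root: √(EG − F²) = sqrt(64*u^2 + 64*v^2 + 1). At (u, v) = (5/2, 1/2): sqrt(417).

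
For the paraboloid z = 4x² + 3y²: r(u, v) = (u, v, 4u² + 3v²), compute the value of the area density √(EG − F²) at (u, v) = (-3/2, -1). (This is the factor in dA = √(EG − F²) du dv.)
√(EG − F²)|_{(-3/2, -1)} = sqrt(181)

E = 64*u^2 + 1, F = 48*u*v, G = 36*v^2 + 1, so EG − F² = 64*u^2 + 36*v^2 + 1. Taking the positive square root: √(EG − F²) = sqrt(64*u^2 + 36*v^2 + 1). At (u, v) = (-3/2, -1): sqrt(181).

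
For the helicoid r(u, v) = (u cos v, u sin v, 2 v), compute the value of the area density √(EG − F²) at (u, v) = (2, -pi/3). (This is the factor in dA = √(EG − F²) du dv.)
√(EG − F²)|_{(2, -pi/3)} = 2*sqrt(2)

E = 1, F = 0, G = u^2 + 4, so EG − F² = u^2 + 4. Taking the positive square root: √(EG − F²) = sqrt(u^2 + 4). At (u, v) = (2, -pi/3): 2*sqrt(2).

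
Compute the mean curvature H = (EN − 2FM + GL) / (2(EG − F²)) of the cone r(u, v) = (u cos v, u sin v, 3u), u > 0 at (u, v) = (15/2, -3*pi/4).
H = sqrt(10)/50

With E = 10, F = 0, G = u^2, L = 0, M = 0, N = 3*sqrt(10)*u^2/(10*Abs(u)), assemble
  H = (EN − 2FM + GL) / (2(EG − F²)) = 3*sqrt(10)/(20*Abs(u)).
At (u, v) = (15/2, -3*pi/4): H = sqrt(10)/50.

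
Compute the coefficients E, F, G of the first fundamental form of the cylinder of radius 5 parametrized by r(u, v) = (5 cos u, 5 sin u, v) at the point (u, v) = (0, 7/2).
E = 25;  F = 0;  G = 1

Partials: r_u = (-5*sin(u), 5*cos(u), 0), r_v = (0, 0, 1). As functions of (u, v):
  E = r_u · r_u = 25,
  F = r_u · r_v = 0,
  G = r_v · r_v = 1.
Evaluating at (u, v) = (0, 7/2): E = 25, F = 0, G = 1.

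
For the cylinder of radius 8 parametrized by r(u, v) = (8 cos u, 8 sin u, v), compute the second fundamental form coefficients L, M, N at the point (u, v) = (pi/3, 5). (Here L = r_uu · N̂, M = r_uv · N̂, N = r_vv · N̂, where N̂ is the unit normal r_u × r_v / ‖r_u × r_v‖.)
L = -8;  M = 0;  N = 0

Compute the unit normal N̂(u, v) = (cos(u), sin(u), 0), and the second partials r_uu, r_uv, r_vv. Take dot products:
  L(u, v) = r_uu · N̂ = -8,
  M(u, v) = r_uv · N̂ = 0,
  N(u, v) = r_vv · N̂ = 0.
Evaluating at (u, v) = (pi/3, 5):
  L = -8, M = 0, N = 0.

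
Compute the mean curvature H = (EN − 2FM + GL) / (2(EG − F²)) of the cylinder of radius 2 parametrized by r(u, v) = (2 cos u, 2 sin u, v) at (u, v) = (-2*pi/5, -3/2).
H = -1/4

With E = 4, F = 0, G = 1, L = -2, M = 0, N = 0, assemble
  H = (EN − 2FM + GL) / (2(EG − F²)) = -1/4.
At (u, v) = (-2*pi/5, -3/2): H = -1/4.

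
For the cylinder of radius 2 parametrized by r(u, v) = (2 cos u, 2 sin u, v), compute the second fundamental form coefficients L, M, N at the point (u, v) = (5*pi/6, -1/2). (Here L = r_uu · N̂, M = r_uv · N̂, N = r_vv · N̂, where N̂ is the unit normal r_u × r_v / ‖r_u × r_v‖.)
L = -2;  M = 0;  N = 0

Compute the unit normal N̂(u, v) = (cos(u), sin(u), 0), and the second partials r_uu, r_uv, r_vv. Take dot products:
  L(u, v) = r_uu · N̂ = -2,
  M(u, v) = r_uv · N̂ = 0,
  N(u, v) = r_vv · N̂ = 0.
Evaluating at (u, v) = (5*pi/6, -1/2):
  L = -2, M = 0, N = 0.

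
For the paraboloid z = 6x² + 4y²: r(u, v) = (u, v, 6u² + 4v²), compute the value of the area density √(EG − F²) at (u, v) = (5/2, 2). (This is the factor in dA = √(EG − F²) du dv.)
√(EG − F²)|_{(5/2, 2)} = sqrt(1157)

E = 144*u^2 + 1, F = 96*u*v, G = 64*v^2 + 1, so EG − F² = 144*u^2 + 64*v^2 + 1. Taking the positive square root: √(EG − F²) = sqrt(144*u^2 + 64*v^2 + 1). At (u, v) = (5/2, 2): sqrt(1157).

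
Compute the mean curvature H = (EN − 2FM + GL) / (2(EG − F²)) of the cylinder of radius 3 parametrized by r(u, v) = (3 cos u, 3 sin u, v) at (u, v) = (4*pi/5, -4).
H = -1/6

With E = 9, F = 0, G = 1, L = -3, M = 0, N = 0, assemble
  H = (EN − 2FM + GL) / (2(EG − F²)) = -1/6.
At (u, v) = (4*pi/5, -4): H = -1/6.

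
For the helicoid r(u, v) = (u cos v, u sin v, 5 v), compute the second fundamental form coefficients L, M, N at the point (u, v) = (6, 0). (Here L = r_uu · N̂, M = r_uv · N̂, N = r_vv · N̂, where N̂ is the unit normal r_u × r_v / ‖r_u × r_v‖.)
L = 0;  M = -5*sqrt(61)/61;  N = 0

Compute the unit normal N̂(u, v) = (5*sin(v)/sqrt(u^2 + 25), -5*cos(v)/sqrt(u^2 + 25), u/sqrt(u^2 + 25)), and the second partials r_uu, r_uv, r_vv. Take dot products:
  L(u, v) = r_uu · N̂ = 0,
  M(u, v) = r_uv · N̂ = -5/sqrt(u^2 + 25),
  N(u, v) = r_vv · N̂ = 0.
Evaluating at (u, v) = (6, 0):
  L = 0, M = -5*sqrt(61)/61, N = 0.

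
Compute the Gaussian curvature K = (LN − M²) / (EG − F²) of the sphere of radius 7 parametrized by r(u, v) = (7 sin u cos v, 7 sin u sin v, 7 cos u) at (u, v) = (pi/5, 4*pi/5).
K = 1/49

Coefficients of the first fundamental form: E = 49, F = 0, G = 49*sin(u)^2.
Coefficients of the second fundamental form: L = -7*sin(u)/Abs(sin(u)), M = 0, N = -7*sin(u)^3/Abs(sin(u)).
Assemble K = (LN − M²)/(EG − F²) = 1/49. At (u, v) = (pi/5, 4*pi/5): K = 1/49.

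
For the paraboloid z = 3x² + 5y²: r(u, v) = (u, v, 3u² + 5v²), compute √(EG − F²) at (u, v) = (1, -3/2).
√(EG − F²)|_{(1, -3/2)} = sqrt(262)

E = 36*u^2 + 1, F = 60*u*v, G = 100*v^2 + 1; EG − F² = 36*u^2 + 100*v^2 + 1; √(EG − F²) = sqrt(36*u^2 + 100*v^2 + 1). At the given point: sqrt(262).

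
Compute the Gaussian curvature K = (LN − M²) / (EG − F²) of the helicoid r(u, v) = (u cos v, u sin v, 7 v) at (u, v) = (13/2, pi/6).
K = -784/133225

Coefficients of the first fundamental form: E = 1, F = 0, G = u^2 + 49.
Coefficients of the second fundamental form: L = 0, M = -7/sqrt(u^2 + 49), N = 0.
Assemble K = (LN − M²)/(EG − F²) = -49/(u^2 + 49)^2. At (u, v) = (13/2, pi/6): K = -784/133225.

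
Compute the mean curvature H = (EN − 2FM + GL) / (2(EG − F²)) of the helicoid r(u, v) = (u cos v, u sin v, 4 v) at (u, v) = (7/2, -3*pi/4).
H = 0

With E = 1, F = 0, G = u^2 + 16, L = 0, M = -4/sqrt(u^2 + 16), N = 0, assemble
  H = (EN − 2FM + GL) / (2(EG − F²)) = 0.
At (u, v) = (7/2, -3*pi/4): H = 0.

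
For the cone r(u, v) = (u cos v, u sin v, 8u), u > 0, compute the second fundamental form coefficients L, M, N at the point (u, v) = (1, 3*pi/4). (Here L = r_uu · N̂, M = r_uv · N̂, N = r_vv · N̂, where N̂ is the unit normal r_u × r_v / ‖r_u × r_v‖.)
L = 0;  M = 0;  N = 8*sqrt(65)/65

Compute the unit normal N̂(u, v) = (-8*sqrt(65)*u*cos(v)/(65*Abs(u)), -8*sqrt(65)*u*sin(v)/(65*Abs(u)), sqrt(65)*u/(65*Abs(u))), and the second partials r_uu, r_uv, r_vv. Take dot products:
  L(u, v) = r_uu · N̂ = 0,
  M(u, v) = r_uv · N̂ = 0,
  N(u, v) = r_vv · N̂ = 8*sqrt(65)*u^2/(65*Abs(u)).
Evaluating at (u, v) = (1, 3*pi/4):
  L = 0, M = 0, N = 8*sqrt(65)/65.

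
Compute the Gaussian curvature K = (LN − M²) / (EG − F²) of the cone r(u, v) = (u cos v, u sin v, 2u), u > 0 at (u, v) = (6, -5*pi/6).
K = 0

Coefficients of the first fundamental form: E = 5, F = 0, G = u^2.
Coefficients of the second fundamental form: L = 0, M = 0, N = 2*sqrt(5)*u^2/(5*Abs(u)).
Assemble K = (LN − M²)/(EG − F²) = 0. At (u, v) = (6, -5*pi/6): K = 0.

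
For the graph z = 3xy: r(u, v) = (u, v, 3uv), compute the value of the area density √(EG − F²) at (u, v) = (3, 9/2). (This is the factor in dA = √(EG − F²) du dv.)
√(EG − F²)|_{(3, 9/2)} = sqrt(1057)/2

E = 9*v^2 + 1, F = 9*u*v, G = 9*u^2 + 1, so EG − F² = 9*u^2 + 9*v^2 + 1. Taking the positive square root: √(EG − F²) = sqrt(9*u^2 + 9*v^2 + 1). At (u, v) = (3, 9/2): sqrt(1057)/2.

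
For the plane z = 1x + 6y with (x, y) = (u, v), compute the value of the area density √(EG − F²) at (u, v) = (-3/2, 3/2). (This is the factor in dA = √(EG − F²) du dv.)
√(EG − F²)|_{(-3/2, 3/2)} = sqrt(38)

E = 2, F = 6, G = 37, so EG − F² = 38. Taking the positive square root: √(EG − F²) = sqrt(38). At (u, v) = (-3/2, 3/2): sqrt(38).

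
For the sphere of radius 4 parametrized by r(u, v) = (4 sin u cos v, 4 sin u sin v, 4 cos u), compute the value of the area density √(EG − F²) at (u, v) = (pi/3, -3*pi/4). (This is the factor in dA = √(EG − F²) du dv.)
√(EG − F²)|_{(pi/3, -3*pi/4)} = 8*sqrt(3)

E = 16, F = 0, G = 16*sin(u)^2, so EG − F² = 256*sin(u)^2. Taking the positive square root: √(EG − F²) = 16*Abs(sin(u)). At (u, v) = (pi/3, -3*pi/4): 8*sqrt(3).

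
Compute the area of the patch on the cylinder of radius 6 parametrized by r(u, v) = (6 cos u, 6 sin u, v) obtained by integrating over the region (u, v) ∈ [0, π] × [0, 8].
Area = 48*pi

Area = ∫∫ √(EG − F²) du dv with √(EG − F²) = 6. Integrating over [0, π] × [0, 8] gives 48*pi.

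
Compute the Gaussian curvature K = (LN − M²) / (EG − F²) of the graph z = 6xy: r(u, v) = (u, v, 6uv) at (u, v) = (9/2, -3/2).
K = -36/657721

Coefficients of the first fundamental form: E = 36*v^2 + 1, F = 36*u*v, G = 36*u^2 + 1.
Coefficients of the second fundamental form: L = 0, M = 6/sqrt(36*u^2 + 36*v^2 + 1), N = 0.
Assemble K = (LN − M²)/(EG − F²) = -36/(1296*u^4 + 2592*u^2*v^2 + 72*u^2 + 1296*v^4 + 72*v^2 + 1). At (u, v) = (9/2, -3/2): K = -36/657721.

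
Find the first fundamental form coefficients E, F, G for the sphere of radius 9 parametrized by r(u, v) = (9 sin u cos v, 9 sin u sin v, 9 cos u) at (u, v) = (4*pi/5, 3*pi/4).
E = 81;  F = 0;  G = 405/8 - 81*sqrt(5)/8

Partials: r_u = (9*cos(u)*cos(v), 9*sin(v)*cos(u), -9*sin(u)), r_v = (-9*sin(u)*sin(v), 9*sin(u)*cos(v), 0). As functions of (u, v):
  E = r_u · r_u = 81,
  F = r_u · r_v = 0,
  G = r_v · r_v = 81*sin(u)^2.
Evaluating at (u, v) = (4*pi/5, 3*pi/4): E = 81, F = 0, G = 405/8 - 81*sqrt(5)/8.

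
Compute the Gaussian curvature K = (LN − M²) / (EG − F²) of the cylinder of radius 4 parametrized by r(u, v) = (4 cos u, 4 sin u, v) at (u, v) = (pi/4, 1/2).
K = 0

Coefficients of the first fundamental form: E = 16, F = 0, G = 1.
Coefficients of the second fundamental form: L = -4, M = 0, N = 0.
Assemble K = (LN − M²)/(EG − F²) = 0. At (u, v) = (pi/4, 1/2): K = 0.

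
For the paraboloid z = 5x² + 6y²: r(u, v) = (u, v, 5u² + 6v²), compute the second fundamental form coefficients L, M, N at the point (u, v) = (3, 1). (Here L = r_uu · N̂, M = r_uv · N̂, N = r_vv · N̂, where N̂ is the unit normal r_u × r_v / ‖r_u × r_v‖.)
L = 2*sqrt(1045)/209;  M = 0;  N = 12*sqrt(1045)/1045

Compute the unit normal N̂(u, v) = (-10*u/sqrt(100*u^2 + 144*v^2 + 1), -12*v/sqrt(100*u^2 + 144*v^2 + 1), 1/sqrt(100*u^2 + 144*v^2 + 1)), and the second partials r_uu, r_uv, r_vv. Take dot products:
  L(u, v) = r_uu · N̂ = 10/sqrt(100*u^2 + 144*v^2 + 1),
  M(u, v) = r_uv · N̂ = 0,
  N(u, v) = r_vv · N̂ = 12/sqrt(100*u^2 + 144*v^2 + 1).
Evaluating at (u, v) = (3, 1):
  L = 2*sqrt(1045)/209, M = 0, N = 12*sqrt(1045)/1045.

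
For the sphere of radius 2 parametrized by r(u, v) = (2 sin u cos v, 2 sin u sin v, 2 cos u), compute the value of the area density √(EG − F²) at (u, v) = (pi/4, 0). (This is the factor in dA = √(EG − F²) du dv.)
√(EG − F²)|_{(pi/4, 0)} = 2*sqrt(2)

E = 4, F = 0, G = 4*sin(u)^2, so EG − F² = 16*sin(u)^2. Taking the positive square root: √(EG − F²) = 4*Abs(sin(u)). At (u, v) = (pi/4, 0): 2*sqrt(2).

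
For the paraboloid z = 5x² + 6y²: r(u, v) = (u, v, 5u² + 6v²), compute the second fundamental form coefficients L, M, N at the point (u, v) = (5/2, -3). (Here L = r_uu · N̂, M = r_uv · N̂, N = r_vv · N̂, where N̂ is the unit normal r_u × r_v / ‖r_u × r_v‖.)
L = 5*sqrt(2)/31;  M = 0;  N = 6*sqrt(2)/31

Compute the unit normal N̂(u, v) = (-10*u/sqrt(100*u^2 + 144*v^2 + 1), -12*v/sqrt(100*u^2 + 144*v^2 + 1), 1/sqrt(100*u^2 + 144*v^2 + 1)), and the second partials r_uu, r_uv, r_vv. Take dot products:
  L(u, v) = r_uu · N̂ = 10/sqrt(100*u^2 + 144*v^2 + 1),
  M(u, v) = r_uv · N̂ = 0,
  N(u, v) = r_vv · N̂ = 12/sqrt(100*u^2 + 144*v^2 + 1).
Evaluating at (u, v) = (5/2, -3):
  L = 5*sqrt(2)/31, M = 0, N = 6*sqrt(2)/31.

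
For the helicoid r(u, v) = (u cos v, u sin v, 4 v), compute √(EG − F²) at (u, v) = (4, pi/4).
√(EG − F²)|_{(4, pi/4)} = 4*sqrt(2)

E = 1, F = 0, G = u^2 + 16; EG − F² = u^2 + 16; √(EG − F²) = sqrt(u^2 + 16). At the given point: 4*sqrt(2).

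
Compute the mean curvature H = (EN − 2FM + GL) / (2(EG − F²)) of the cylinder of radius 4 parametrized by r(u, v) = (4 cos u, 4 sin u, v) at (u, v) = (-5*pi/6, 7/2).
H = -1/8

With E = 16, F = 0, G = 1, L = -4, M = 0, N = 0, assemble
  H = (EN − 2FM + GL) / (2(EG − F²)) = -1/8.
At (u, v) = (-5*pi/6, 7/2): H = -1/8.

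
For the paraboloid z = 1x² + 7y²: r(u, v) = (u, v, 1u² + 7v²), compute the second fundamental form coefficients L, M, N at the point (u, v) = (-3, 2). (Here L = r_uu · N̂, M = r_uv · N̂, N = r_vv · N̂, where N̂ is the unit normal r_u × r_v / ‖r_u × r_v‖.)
L = 2*sqrt(821)/821;  M = 0;  N = 14*sqrt(821)/821

Compute the unit normal N̂(u, v) = (-2*u/sqrt(4*u^2 + 196*v^2 + 1), -14*v/sqrt(4*u^2 + 196*v^2 + 1), 1/sqrt(4*u^2 + 196*v^2 + 1)), and the second partials r_uu, r_uv, r_vv. Take dot products:
  L(u, v) = r_uu · N̂ = 2/sqrt(4*u^2 + 196*v^2 + 1),
  M(u, v) = r_uv · N̂ = 0,
  N(u, v) = r_vv · N̂ = 14/sqrt(4*u^2 + 196*v^2 + 1).
Evaluating at (u, v) = (-3, 2):
  L = 2*sqrt(821)/821, M = 0, N = 14*sqrt(821)/821.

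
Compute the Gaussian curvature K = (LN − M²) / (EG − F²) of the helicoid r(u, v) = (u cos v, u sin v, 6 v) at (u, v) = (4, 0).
K = -9/676

Coefficients of the first fundamental form: E = 1, F = 0, G = u^2 + 36.
Coefficients of the second fundamental form: L = 0, M = -6/sqrt(u^2 + 36), N = 0.
Assemble K = (LN − M²)/(EG − F²) = -36/(u^2 + 36)^2. At (u, v) = (4, 0): K = -9/676.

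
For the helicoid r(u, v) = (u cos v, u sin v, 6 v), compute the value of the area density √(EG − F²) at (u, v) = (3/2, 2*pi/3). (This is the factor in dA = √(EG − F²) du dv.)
√(EG − F²)|_{(3/2, 2*pi/3)} = 3*sqrt(17)/2

E = 1, F = 0, G = u^2 + 36, so EG − F² = u^2 + 36. Taking the positive square root: √(EG − F²) = sqrt(u^2 + 36). At (u, v) = (3/2, 2*pi/3): 3*sqrt(17)/2.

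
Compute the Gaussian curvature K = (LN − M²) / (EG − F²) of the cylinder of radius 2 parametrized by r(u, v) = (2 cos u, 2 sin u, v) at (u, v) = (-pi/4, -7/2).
K = 0

Coefficients of the first fundamental form: E = 4, F = 0, G = 1.
Coefficients of the second fundamental form: L = -2, M = 0, N = 0.
Assemble K = (LN − M²)/(EG − F²) = 0. At (u, v) = (-pi/4, -7/2): K = 0.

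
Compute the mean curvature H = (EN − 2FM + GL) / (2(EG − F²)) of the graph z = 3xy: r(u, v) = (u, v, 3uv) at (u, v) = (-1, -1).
H = -27*sqrt(19)/361

With E = 9*v^2 + 1, F = 9*u*v, G = 9*u^2 + 1, L = 0, M = 3/sqrt(9*u^2 + 9*v^2 + 1), N = 0, assemble
  H = (EN − 2FM + GL) / (2(EG − F²)) = -27*u*v/(9*u^2 + 9*v^2 + 1)^(3/2).
At (u, v) = (-1, -1): H = -27*sqrt(19)/361.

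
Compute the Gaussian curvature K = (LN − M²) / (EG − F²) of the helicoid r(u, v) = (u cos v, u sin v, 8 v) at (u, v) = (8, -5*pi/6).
K = -1/256

Coefficients of the first fundamental form: E = 1, F = 0, G = u^2 + 64.
Coefficients of the second fundamental form: L = 0, M = -8/sqrt(u^2 + 64), N = 0.
Assemble K = (LN − M²)/(EG − F²) = -64/(u^2 + 64)^2. At (u, v) = (8, -5*pi/6): K = -1/256.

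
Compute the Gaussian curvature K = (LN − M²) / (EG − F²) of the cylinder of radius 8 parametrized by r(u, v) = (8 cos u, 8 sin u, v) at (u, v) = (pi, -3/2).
K = 0

Coefficients of the first fundamental form: E = 64, F = 0, G = 1.
Coefficients of the second fundamental form: L = -8, M = 0, N = 0.
Assemble K = (LN − M²)/(EG − F²) = 0. At (u, v) = (pi, -3/2): K = 0.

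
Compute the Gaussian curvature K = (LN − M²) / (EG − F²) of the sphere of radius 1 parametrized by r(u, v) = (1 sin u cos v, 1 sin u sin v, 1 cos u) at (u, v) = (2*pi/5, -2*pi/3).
K = 1

Coefficients of the first fundamental form: E = 1, F = 0, G = sin(u)^2.
Coefficients of the second fundamental form: L = -sin(u)/Abs(sin(u)), M = 0, N = -sin(u)^3/Abs(sin(u)).
Assemble K = (LN − M²)/(EG − F²) = 1. At (u, v) = (2*pi/5, -2*pi/3): K = 1.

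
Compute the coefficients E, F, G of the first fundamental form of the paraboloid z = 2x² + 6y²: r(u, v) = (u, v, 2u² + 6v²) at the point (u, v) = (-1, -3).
E = 17;  F = 144;  G = 1297

Partials: r_u = (1, 0, 4*u), r_v = (0, 1, 12*v). As functions of (u, v):
  E = r_u · r_u = 16*u^2 + 1,
  F = r_u · r_v = 48*u*v,
  G = r_v · r_v = 144*v^2 + 1.
Evaluating at (u, v) = (-1, -3): E = 17, F = 144, G = 1297.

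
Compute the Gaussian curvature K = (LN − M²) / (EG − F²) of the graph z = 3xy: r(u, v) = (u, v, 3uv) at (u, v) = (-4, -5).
K = -9/136900

Coefficients of the first fundamental form: E = 9*v^2 + 1, F = 9*u*v, G = 9*u^2 + 1.
Coefficients of the second fundamental form: L = 0, M = 3/sqrt(9*u^2 + 9*v^2 + 1), N = 0.
Assemble K = (LN − M²)/(EG − F²) = -9/(81*u^4 + 162*u^2*v^2 + 18*u^2 + 81*v^4 + 18*v^2 + 1). At (u, v) = (-4, -5): K = -9/136900.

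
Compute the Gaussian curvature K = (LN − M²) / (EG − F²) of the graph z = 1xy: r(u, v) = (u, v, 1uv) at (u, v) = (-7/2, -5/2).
K = -4/1521

Coefficients of the first fundamental form: E = v^2 + 1, F = u*v, G = u^2 + 1.
Coefficients of the second fundamental form: L = 0, M = 1/sqrt(u^2 + v^2 + 1), N = 0.
Assemble K = (LN − M²)/(EG − F²) = 1/((u^2*v^2 - (u^2 + 1)*(v^2 + 1))*(u^2 + v^2 + 1)). At (u, v) = (-7/2, -5/2): K = -4/1521.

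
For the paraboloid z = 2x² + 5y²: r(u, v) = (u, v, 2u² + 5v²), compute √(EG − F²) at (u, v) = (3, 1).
√(EG − F²)|_{(3, 1)} = 7*sqrt(5)

E = 16*u^2 + 1, F = 40*u*v, G = 100*v^2 + 1; EG − F² = 16*u^2 + 100*v^2 + 1; √(EG − F²) = sqrt(16*u^2 + 100*v^2 + 1). At the given point: 7*sqrt(5).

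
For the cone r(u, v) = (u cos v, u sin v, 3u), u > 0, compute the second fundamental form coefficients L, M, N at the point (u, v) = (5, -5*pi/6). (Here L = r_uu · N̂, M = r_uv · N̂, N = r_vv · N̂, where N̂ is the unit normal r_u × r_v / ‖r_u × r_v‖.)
L = 0;  M = 0;  N = 3*sqrt(10)/2

Compute the unit normal N̂(u, v) = (-3*sqrt(10)*u*cos(v)/(10*Abs(u)), -3*sqrt(10)*u*sin(v)/(10*Abs(u)), sqrt(10)*u/(10*Abs(u))), and the second partials r_uu, r_uv, r_vv. Take dot products:
  L(u, v) = r_uu · N̂ = 0,
  M(u, v) = r_uv · N̂ = 0,
  N(u, v) = r_vv · N̂ = 3*sqrt(10)*u^2/(10*Abs(u)).
Evaluating at (u, v) = (5, -5*pi/6):
  L = 0, M = 0, N = 3*sqrt(10)/2.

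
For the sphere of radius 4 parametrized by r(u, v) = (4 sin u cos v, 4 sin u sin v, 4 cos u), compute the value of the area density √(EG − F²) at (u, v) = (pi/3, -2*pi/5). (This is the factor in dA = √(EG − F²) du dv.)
√(EG − F²)|_{(pi/3, -2*pi/5)} = 8*sqrt(3)

E = 16, F = 0, G = 16*sin(u)^2, so EG − F² = 256*sin(u)^2. Taking the positive square root: √(EG − F²) = 16*Abs(sin(u)). At (u, v) = (pi/3, -2*pi/5): 8*sqrt(3).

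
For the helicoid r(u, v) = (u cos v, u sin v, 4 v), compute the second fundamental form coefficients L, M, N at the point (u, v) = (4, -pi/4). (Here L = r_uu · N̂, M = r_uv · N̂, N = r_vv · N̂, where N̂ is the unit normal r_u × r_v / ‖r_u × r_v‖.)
L = 0;  M = -sqrt(2)/2;  N = 0

Compute the unit normal N̂(u, v) = (4*sin(v)/sqrt(u^2 + 16), -4*cos(v)/sqrt(u^2 + 16), u/sqrt(u^2 + 16)), and the second partials r_uu, r_uv, r_vv. Take dot products:
  L(u, v) = r_uu · N̂ = 0,
  M(u, v) = r_uv · N̂ = -4/sqrt(u^2 + 16),
  N(u, v) = r_vv · N̂ = 0.
Evaluating at (u, v) = (4, -pi/4):
  L = 0, M = -sqrt(2)/2, N = 0.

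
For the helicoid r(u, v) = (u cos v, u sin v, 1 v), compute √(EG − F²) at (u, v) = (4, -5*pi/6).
√(EG − F²)|_{(4, -5*pi/6)} = sqrt(17)

E = 1, F = 0, G = u^2 + 1; EG − F² = u^2 + 1; √(EG − F²) = sqrt(u^2 + 1). At the given point: sqrt(17).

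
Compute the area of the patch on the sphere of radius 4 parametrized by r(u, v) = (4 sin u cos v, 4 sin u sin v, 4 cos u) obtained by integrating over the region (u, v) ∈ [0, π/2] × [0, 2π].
Area = 32*pi

Area = ∫∫ √(EG − F²) du dv with √(EG − F²) = 16*Abs(sin(u)). Integrating over [0, π/2] × [0, 2π] gives 32*pi.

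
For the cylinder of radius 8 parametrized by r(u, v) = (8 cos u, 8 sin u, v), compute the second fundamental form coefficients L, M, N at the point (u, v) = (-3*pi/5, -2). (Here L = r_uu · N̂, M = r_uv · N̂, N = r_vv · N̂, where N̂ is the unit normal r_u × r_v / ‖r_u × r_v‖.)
L = -8;  M = 0;  N = 0

Compute the unit normal N̂(u, v) = (cos(u), sin(u), 0), and the second partials r_uu, r_uv, r_vv. Take dot products:
  L(u, v) = r_uu · N̂ = -8,
  M(u, v) = r_uv · N̂ = 0,
  N(u, v) = r_vv · N̂ = 0.
Evaluating at (u, v) = (-3*pi/5, -2):
  L = -8, M = 0, N = 0.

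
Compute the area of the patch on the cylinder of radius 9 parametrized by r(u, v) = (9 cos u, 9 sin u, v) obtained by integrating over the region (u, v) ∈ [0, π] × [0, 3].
Area = 27*pi

Area = ∫∫ √(EG − F²) du dv with √(EG − F²) = 9. Integrating over [0, π] × [0, 3] gives 27*pi.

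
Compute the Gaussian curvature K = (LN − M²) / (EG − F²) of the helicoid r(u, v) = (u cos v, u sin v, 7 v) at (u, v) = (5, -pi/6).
K = -49/5476

Coefficients of the first fundamental form: E = 1, F = 0, G = u^2 + 49.
Coefficients of the second fundamental form: L = 0, M = -7/sqrt(u^2 + 49), N = 0.
Assemble K = (LN − M²)/(EG − F²) = -49/(u^2 + 49)^2. At (u, v) = (5, -pi/6): K = -49/5476.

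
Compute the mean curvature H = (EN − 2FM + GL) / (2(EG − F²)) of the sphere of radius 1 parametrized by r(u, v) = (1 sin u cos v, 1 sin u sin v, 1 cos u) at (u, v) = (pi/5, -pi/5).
H = -1

With E = 1, F = 0, G = sin(u)^2, L = -sin(u)/Abs(sin(u)), M = 0, N = -sin(u)^3/Abs(sin(u)), assemble
  H = (EN − 2FM + GL) / (2(EG − F²)) = -sin(u)/Abs(sin(u)).
At (u, v) = (pi/5, -pi/5): H = -1.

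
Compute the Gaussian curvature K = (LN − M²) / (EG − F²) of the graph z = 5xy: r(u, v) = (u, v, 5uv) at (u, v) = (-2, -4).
K = -25/251001

Coefficients of the first fundamental form: E = 25*v^2 + 1, F = 25*u*v, G = 25*u^2 + 1.
Coefficients of the second fundamental form: L = 0, M = 5/sqrt(25*u^2 + 25*v^2 + 1), N = 0.
Assemble K = (LN − M²)/(EG − F²) = -25/(625*u^4 + 1250*u^2*v^2 + 50*u^2 + 625*v^4 + 50*v^2 + 1). At (u, v) = (-2, -4): K = -25/251001.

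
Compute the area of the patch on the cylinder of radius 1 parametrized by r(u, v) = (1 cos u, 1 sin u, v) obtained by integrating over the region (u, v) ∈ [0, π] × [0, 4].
Area = 4*pi

Area = ∫∫ √(EG − F²) du dv with √(EG − F²) = 1. Integrating over [0, π] × [0, 4] gives 4*pi.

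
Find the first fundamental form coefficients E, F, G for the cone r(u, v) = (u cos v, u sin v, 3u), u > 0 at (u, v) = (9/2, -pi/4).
E = 10;  F = 0;  G = 81/4

Partials: r_u = (cos(v), sin(v), 3), r_v = (-u*sin(v), u*cos(v), 0). As functions of (u, v):
  E = r_u · r_u = 10,
  F = r_u · r_v = 0,
  G = r_v · r_v = u^2.
Evaluating at (u, v) = (9/2, -pi/4): E = 10, F = 0, G = 81/4.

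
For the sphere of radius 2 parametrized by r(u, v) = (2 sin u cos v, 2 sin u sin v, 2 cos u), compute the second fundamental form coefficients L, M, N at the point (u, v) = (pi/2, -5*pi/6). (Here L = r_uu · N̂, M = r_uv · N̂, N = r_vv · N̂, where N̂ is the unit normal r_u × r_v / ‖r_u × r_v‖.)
L = -2;  M = 0;  N = -2

Compute the unit normal N̂(u, v) = (sin(u)^2*cos(v)/Abs(sin(u)), sin(u)^2*sin(v)/Abs(sin(u)), sin(2*u)/(2*Abs(sin(u)))), and the second partials r_uu, r_uv, r_vv. Take dot products:
  L(u, v) = r_uu · N̂ = -2*sin(u)/Abs(sin(u)),
  M(u, v) = r_uv · N̂ = 0,
  N(u, v) = r_vv · N̂ = -2*sin(u)^3/Abs(sin(u)).
Evaluating at (u, v) = (pi/2, -5*pi/6):
  L = -2, M = 0, N = -2.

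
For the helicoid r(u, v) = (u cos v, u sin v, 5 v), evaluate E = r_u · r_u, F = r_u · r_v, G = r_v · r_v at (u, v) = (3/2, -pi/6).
E = 1;  F = 0;  G = 109/4

Partials: r_u = (cos(v), sin(v), 0), r_v = (-u*sin(v), u*cos(v), 5). As functions of (u, v):
  E = r_u · r_u = 1,
  F = r_u · r_v = 0,
  G = r_v · r_v = u^2 + 25.
Evaluating at (u, v) = (3/2, -pi/6): E = 1, F = 0, G = 109/4.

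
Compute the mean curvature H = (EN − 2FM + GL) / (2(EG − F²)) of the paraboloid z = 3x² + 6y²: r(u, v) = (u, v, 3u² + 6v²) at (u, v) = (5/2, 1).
H = 1791*sqrt(370)/136900

With E = 36*u^2 + 1, F = 72*u*v, G = 144*v^2 + 1, L = 6/sqrt(36*u^2 + 144*v^2 + 1), M = 0, N = 12/sqrt(36*u^2 + 144*v^2 + 1), assemble
  H = (EN − 2FM + GL) / (2(EG − F²)) = 9*(24*u^2 + 48*v^2 + 1)/(36*u^2 + 144*v^2 + 1)^(3/2).
At (u, v) = (5/2, 1): H = 1791*sqrt(370)/136900.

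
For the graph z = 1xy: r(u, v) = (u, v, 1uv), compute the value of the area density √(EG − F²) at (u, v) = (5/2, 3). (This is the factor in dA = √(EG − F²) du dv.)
√(EG − F²)|_{(5/2, 3)} = sqrt(65)/2

E = v^2 + 1, F = u*v, G = u^2 + 1, so EG − F² = u^2 + v^2 + 1. Taking the positive square root: √(EG − F²) = sqrt(u^2 + v^2 + 1). At (u, v) = (5/2, 3): sqrt(65)/2.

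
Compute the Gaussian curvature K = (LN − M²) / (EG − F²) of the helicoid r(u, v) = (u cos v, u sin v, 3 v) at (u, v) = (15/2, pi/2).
K = -16/7569

Coefficients of the first fundamental form: E = 1, F = 0, G = u^2 + 9.
Coefficients of the second fundamental form: L = 0, M = -3/sqrt(u^2 + 9), N = 0.
Assemble K = (LN − M²)/(EG − F²) = -9/(u^2 + 9)^2. At (u, v) = (15/2, pi/2): K = -16/7569.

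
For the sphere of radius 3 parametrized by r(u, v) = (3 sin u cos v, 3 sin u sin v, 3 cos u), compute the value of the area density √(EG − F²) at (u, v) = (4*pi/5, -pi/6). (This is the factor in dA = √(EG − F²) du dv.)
√(EG − F²)|_{(4*pi/5, -pi/6)} = 9*sqrt(10 - 2*sqrt(5))/4

E = 9, F = 0, G = 9*sin(u)^2, so EG − F² = 81*sin(u)^2. Taking the positive square root: √(EG − F²) = 9*Abs(sin(u)). At (u, v) = (4*pi/5, -pi/6): 9*sqrt(10 - 2*sqrt(5))/4.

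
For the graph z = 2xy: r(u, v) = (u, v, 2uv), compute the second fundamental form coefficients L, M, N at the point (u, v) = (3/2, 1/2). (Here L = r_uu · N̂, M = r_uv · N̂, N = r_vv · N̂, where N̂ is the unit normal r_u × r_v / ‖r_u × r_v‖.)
L = 0;  M = 2*sqrt(11)/11;  N = 0

Compute the unit normal N̂(u, v) = (-2*v/sqrt(4*u^2 + 4*v^2 + 1), -2*u/sqrt(4*u^2 + 4*v^2 + 1), 1/sqrt(4*u^2 + 4*v^2 + 1)), and the second partials r_uu, r_uv, r_vv. Take dot products:
  L(u, v) = r_uu · N̂ = 0,
  M(u, v) = r_uv · N̂ = 2/sqrt(4*u^2 + 4*v^2 + 1),
  N(u, v) = r_vv · N̂ = 0.
Evaluating at (u, v) = (3/2, 1/2):
  L = 0, M = 2*sqrt(11)/11, N = 0.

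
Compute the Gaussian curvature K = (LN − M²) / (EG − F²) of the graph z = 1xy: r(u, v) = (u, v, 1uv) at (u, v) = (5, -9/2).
K = -16/34225

Coefficients of the first fundamental form: E = v^2 + 1, F = u*v, G = u^2 + 1.
Coefficients of the second fundamental form: L = 0, M = 1/sqrt(u^2 + v^2 + 1), N = 0.
Assemble K = (LN − M²)/(EG − F²) = 1/((u^2*v^2 - (u^2 + 1)*(v^2 + 1))*(u^2 + v^2 + 1)). At (u, v) = (5, -9/2): K = -16/34225.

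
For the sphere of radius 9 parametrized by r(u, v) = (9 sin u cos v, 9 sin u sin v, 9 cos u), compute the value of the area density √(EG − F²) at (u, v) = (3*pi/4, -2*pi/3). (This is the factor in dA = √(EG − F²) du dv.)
√(EG − F²)|_{(3*pi/4, -2*pi/3)} = 81*sqrt(2)/2

E = 81, F = 0, G = 81*sin(u)^2, so EG − F² = 6561*sin(u)^2. Taking the positive square root: √(EG − F²) = 81*Abs(sin(u)). At (u, v) = (3*pi/4, -2*pi/3): 81*sqrt(2)/2.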